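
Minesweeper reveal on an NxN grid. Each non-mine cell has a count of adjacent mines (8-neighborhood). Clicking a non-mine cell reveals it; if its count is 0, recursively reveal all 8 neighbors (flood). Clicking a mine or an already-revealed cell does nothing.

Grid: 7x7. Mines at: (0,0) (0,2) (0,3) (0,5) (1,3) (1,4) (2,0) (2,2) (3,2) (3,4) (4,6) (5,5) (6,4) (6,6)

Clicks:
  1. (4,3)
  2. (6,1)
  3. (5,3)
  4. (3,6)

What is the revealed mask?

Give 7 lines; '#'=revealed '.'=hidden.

Click 1 (4,3) count=2: revealed 1 new [(4,3)] -> total=1
Click 2 (6,1) count=0: revealed 13 new [(3,0) (3,1) (4,0) (4,1) (4,2) (5,0) (5,1) (5,2) (5,3) (6,0) (6,1) (6,2) (6,3)] -> total=14
Click 3 (5,3) count=1: revealed 0 new [(none)] -> total=14
Click 4 (3,6) count=1: revealed 1 new [(3,6)] -> total=15

Answer: .......
.......
.......
##....#
####...
####...
####...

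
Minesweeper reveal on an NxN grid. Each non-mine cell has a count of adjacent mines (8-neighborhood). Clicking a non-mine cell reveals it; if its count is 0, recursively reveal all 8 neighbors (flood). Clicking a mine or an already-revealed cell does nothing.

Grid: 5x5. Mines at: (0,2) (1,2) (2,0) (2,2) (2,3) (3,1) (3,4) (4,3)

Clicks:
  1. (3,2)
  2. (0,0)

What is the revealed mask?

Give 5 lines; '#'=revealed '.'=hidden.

Click 1 (3,2) count=4: revealed 1 new [(3,2)] -> total=1
Click 2 (0,0) count=0: revealed 4 new [(0,0) (0,1) (1,0) (1,1)] -> total=5

Answer: ##...
##...
.....
..#..
.....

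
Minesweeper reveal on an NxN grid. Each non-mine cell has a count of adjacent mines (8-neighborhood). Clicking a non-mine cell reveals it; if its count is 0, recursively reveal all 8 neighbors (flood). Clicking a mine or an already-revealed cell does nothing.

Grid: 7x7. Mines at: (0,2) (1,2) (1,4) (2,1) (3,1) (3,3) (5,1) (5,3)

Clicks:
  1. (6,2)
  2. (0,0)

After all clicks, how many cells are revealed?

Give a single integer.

Answer: 5

Derivation:
Click 1 (6,2) count=2: revealed 1 new [(6,2)] -> total=1
Click 2 (0,0) count=0: revealed 4 new [(0,0) (0,1) (1,0) (1,1)] -> total=5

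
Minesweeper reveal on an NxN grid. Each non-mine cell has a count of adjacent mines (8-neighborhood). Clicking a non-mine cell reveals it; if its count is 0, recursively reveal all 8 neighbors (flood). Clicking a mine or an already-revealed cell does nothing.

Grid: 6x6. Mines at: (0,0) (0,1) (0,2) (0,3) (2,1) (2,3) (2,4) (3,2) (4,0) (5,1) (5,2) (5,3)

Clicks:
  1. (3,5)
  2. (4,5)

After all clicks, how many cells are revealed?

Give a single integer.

Click 1 (3,5) count=1: revealed 1 new [(3,5)] -> total=1
Click 2 (4,5) count=0: revealed 5 new [(3,4) (4,4) (4,5) (5,4) (5,5)] -> total=6

Answer: 6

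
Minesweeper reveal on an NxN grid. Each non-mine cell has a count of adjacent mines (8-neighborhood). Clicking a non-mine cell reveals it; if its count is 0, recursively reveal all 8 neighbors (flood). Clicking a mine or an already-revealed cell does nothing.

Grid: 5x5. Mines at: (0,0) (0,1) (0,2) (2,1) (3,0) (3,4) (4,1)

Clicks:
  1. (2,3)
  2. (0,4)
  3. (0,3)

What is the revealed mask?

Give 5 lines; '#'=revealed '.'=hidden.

Answer: ...##
...##
...##
.....
.....

Derivation:
Click 1 (2,3) count=1: revealed 1 new [(2,3)] -> total=1
Click 2 (0,4) count=0: revealed 5 new [(0,3) (0,4) (1,3) (1,4) (2,4)] -> total=6
Click 3 (0,3) count=1: revealed 0 new [(none)] -> total=6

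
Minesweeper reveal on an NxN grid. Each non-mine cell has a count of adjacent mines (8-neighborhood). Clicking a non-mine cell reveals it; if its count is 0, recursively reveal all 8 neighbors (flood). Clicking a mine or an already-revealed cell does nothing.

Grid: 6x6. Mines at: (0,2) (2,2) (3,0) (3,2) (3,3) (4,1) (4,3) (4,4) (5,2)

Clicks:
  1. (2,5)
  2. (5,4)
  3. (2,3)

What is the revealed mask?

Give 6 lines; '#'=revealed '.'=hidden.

Answer: ...###
...###
...###
....##
......
....#.

Derivation:
Click 1 (2,5) count=0: revealed 11 new [(0,3) (0,4) (0,5) (1,3) (1,4) (1,5) (2,3) (2,4) (2,5) (3,4) (3,5)] -> total=11
Click 2 (5,4) count=2: revealed 1 new [(5,4)] -> total=12
Click 3 (2,3) count=3: revealed 0 new [(none)] -> total=12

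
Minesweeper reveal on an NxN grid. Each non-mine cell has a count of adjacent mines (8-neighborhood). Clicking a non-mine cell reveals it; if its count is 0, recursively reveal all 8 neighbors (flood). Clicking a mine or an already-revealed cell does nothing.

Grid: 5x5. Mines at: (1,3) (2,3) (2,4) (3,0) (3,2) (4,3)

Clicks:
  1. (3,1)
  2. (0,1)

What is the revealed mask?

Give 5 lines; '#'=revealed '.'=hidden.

Answer: ###..
###..
###..
.#...
.....

Derivation:
Click 1 (3,1) count=2: revealed 1 new [(3,1)] -> total=1
Click 2 (0,1) count=0: revealed 9 new [(0,0) (0,1) (0,2) (1,0) (1,1) (1,2) (2,0) (2,1) (2,2)] -> total=10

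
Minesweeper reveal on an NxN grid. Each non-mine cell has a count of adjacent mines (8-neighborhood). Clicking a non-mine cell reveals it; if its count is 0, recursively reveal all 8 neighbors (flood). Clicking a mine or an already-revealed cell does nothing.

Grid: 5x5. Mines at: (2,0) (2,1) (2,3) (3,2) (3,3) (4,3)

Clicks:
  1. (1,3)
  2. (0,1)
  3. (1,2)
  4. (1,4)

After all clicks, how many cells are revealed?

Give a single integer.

Answer: 10

Derivation:
Click 1 (1,3) count=1: revealed 1 new [(1,3)] -> total=1
Click 2 (0,1) count=0: revealed 9 new [(0,0) (0,1) (0,2) (0,3) (0,4) (1,0) (1,1) (1,2) (1,4)] -> total=10
Click 3 (1,2) count=2: revealed 0 new [(none)] -> total=10
Click 4 (1,4) count=1: revealed 0 new [(none)] -> total=10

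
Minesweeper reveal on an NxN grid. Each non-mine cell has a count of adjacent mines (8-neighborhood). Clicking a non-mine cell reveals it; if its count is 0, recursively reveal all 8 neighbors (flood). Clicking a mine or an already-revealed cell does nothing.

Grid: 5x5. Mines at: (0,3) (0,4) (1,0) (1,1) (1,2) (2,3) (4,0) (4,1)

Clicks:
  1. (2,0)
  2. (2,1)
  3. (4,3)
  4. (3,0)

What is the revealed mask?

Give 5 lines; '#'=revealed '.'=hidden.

Answer: .....
.....
##...
#.###
..###

Derivation:
Click 1 (2,0) count=2: revealed 1 new [(2,0)] -> total=1
Click 2 (2,1) count=3: revealed 1 new [(2,1)] -> total=2
Click 3 (4,3) count=0: revealed 6 new [(3,2) (3,3) (3,4) (4,2) (4,3) (4,4)] -> total=8
Click 4 (3,0) count=2: revealed 1 new [(3,0)] -> total=9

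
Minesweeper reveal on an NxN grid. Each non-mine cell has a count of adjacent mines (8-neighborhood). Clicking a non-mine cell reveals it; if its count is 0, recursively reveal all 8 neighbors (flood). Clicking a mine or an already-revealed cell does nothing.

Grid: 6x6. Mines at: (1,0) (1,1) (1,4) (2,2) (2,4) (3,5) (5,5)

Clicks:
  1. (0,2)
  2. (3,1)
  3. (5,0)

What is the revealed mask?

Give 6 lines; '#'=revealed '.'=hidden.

Click 1 (0,2) count=1: revealed 1 new [(0,2)] -> total=1
Click 2 (3,1) count=1: revealed 1 new [(3,1)] -> total=2
Click 3 (5,0) count=0: revealed 16 new [(2,0) (2,1) (3,0) (3,2) (3,3) (3,4) (4,0) (4,1) (4,2) (4,3) (4,4) (5,0) (5,1) (5,2) (5,3) (5,4)] -> total=18

Answer: ..#...
......
##....
#####.
#####.
#####.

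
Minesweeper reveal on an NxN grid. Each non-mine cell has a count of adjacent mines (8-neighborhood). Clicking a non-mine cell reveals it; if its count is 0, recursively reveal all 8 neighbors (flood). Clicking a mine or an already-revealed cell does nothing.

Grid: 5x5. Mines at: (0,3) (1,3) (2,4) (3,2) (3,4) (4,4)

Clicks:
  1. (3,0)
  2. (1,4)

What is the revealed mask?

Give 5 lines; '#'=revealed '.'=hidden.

Answer: ###..
###.#
###..
##...
##...

Derivation:
Click 1 (3,0) count=0: revealed 13 new [(0,0) (0,1) (0,2) (1,0) (1,1) (1,2) (2,0) (2,1) (2,2) (3,0) (3,1) (4,0) (4,1)] -> total=13
Click 2 (1,4) count=3: revealed 1 new [(1,4)] -> total=14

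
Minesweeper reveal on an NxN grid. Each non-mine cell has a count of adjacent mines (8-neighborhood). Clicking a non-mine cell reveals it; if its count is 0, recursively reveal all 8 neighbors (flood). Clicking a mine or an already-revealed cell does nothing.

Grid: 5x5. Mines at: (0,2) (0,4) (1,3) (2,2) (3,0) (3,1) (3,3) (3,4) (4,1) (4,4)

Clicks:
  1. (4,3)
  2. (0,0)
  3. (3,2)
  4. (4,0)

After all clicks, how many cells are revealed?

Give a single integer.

Answer: 9

Derivation:
Click 1 (4,3) count=3: revealed 1 new [(4,3)] -> total=1
Click 2 (0,0) count=0: revealed 6 new [(0,0) (0,1) (1,0) (1,1) (2,0) (2,1)] -> total=7
Click 3 (3,2) count=4: revealed 1 new [(3,2)] -> total=8
Click 4 (4,0) count=3: revealed 1 new [(4,0)] -> total=9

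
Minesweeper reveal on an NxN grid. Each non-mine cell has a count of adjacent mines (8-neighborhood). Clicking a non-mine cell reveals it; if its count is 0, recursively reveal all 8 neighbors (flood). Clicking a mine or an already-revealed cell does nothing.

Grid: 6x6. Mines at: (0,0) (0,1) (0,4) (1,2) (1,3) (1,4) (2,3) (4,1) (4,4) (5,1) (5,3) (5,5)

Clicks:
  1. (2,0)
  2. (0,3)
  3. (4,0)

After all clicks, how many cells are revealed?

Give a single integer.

Answer: 8

Derivation:
Click 1 (2,0) count=0: revealed 6 new [(1,0) (1,1) (2,0) (2,1) (3,0) (3,1)] -> total=6
Click 2 (0,3) count=4: revealed 1 new [(0,3)] -> total=7
Click 3 (4,0) count=2: revealed 1 new [(4,0)] -> total=8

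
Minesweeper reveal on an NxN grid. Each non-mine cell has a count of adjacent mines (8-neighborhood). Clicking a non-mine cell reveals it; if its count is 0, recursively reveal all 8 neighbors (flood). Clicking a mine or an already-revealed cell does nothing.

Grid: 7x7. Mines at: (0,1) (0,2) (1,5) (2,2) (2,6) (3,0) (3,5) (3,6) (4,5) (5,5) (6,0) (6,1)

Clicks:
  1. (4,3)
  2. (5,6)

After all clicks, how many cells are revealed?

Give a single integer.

Answer: 16

Derivation:
Click 1 (4,3) count=0: revealed 15 new [(3,1) (3,2) (3,3) (3,4) (4,1) (4,2) (4,3) (4,4) (5,1) (5,2) (5,3) (5,4) (6,2) (6,3) (6,4)] -> total=15
Click 2 (5,6) count=2: revealed 1 new [(5,6)] -> total=16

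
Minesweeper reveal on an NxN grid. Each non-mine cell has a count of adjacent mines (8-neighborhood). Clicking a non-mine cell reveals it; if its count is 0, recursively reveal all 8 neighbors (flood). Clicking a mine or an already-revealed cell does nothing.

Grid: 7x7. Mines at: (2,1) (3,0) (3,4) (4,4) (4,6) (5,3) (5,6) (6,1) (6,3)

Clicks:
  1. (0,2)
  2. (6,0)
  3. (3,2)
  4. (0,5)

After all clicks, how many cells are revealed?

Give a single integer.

Answer: 23

Derivation:
Click 1 (0,2) count=0: revealed 21 new [(0,0) (0,1) (0,2) (0,3) (0,4) (0,5) (0,6) (1,0) (1,1) (1,2) (1,3) (1,4) (1,5) (1,6) (2,2) (2,3) (2,4) (2,5) (2,6) (3,5) (3,6)] -> total=21
Click 2 (6,0) count=1: revealed 1 new [(6,0)] -> total=22
Click 3 (3,2) count=1: revealed 1 new [(3,2)] -> total=23
Click 4 (0,5) count=0: revealed 0 new [(none)] -> total=23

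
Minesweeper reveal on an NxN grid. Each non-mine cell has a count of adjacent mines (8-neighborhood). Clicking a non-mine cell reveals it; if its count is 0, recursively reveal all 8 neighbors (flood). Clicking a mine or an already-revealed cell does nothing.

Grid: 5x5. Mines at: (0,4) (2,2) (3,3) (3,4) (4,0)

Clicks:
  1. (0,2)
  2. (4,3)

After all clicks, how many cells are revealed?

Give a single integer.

Click 1 (0,2) count=0: revealed 12 new [(0,0) (0,1) (0,2) (0,3) (1,0) (1,1) (1,2) (1,3) (2,0) (2,1) (3,0) (3,1)] -> total=12
Click 2 (4,3) count=2: revealed 1 new [(4,3)] -> total=13

Answer: 13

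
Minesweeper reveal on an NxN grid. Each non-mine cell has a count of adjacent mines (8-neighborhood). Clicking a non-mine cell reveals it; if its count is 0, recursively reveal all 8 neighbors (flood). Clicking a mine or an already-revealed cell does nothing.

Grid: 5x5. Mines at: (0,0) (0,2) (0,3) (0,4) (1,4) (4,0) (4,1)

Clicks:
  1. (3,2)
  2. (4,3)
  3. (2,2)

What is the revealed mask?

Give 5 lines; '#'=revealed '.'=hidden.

Click 1 (3,2) count=1: revealed 1 new [(3,2)] -> total=1
Click 2 (4,3) count=0: revealed 16 new [(1,0) (1,1) (1,2) (1,3) (2,0) (2,1) (2,2) (2,3) (2,4) (3,0) (3,1) (3,3) (3,4) (4,2) (4,3) (4,4)] -> total=17
Click 3 (2,2) count=0: revealed 0 new [(none)] -> total=17

Answer: .....
####.
#####
#####
..###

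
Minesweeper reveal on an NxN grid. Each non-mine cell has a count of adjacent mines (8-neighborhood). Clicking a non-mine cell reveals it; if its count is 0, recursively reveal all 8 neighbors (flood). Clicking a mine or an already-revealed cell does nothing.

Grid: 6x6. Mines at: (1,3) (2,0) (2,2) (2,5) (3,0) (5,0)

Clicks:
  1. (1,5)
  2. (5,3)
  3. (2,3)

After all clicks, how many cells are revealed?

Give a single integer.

Click 1 (1,5) count=1: revealed 1 new [(1,5)] -> total=1
Click 2 (5,3) count=0: revealed 15 new [(3,1) (3,2) (3,3) (3,4) (3,5) (4,1) (4,2) (4,3) (4,4) (4,5) (5,1) (5,2) (5,3) (5,4) (5,5)] -> total=16
Click 3 (2,3) count=2: revealed 1 new [(2,3)] -> total=17

Answer: 17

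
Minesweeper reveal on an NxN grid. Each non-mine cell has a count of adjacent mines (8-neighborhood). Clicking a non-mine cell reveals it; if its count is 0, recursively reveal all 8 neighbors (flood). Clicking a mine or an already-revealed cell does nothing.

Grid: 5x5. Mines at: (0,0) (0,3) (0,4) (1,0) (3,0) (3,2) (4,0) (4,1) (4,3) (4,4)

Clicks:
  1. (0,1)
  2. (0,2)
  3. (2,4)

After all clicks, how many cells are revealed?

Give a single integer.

Click 1 (0,1) count=2: revealed 1 new [(0,1)] -> total=1
Click 2 (0,2) count=1: revealed 1 new [(0,2)] -> total=2
Click 3 (2,4) count=0: revealed 6 new [(1,3) (1,4) (2,3) (2,4) (3,3) (3,4)] -> total=8

Answer: 8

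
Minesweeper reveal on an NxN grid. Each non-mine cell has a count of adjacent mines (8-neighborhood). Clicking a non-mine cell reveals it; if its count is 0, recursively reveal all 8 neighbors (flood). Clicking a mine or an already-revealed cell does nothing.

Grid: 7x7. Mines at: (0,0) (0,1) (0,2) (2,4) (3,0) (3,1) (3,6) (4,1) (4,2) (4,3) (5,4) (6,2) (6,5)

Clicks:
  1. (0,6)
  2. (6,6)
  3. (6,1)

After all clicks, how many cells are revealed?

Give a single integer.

Answer: 12

Derivation:
Click 1 (0,6) count=0: revealed 10 new [(0,3) (0,4) (0,5) (0,6) (1,3) (1,4) (1,5) (1,6) (2,5) (2,6)] -> total=10
Click 2 (6,6) count=1: revealed 1 new [(6,6)] -> total=11
Click 3 (6,1) count=1: revealed 1 new [(6,1)] -> total=12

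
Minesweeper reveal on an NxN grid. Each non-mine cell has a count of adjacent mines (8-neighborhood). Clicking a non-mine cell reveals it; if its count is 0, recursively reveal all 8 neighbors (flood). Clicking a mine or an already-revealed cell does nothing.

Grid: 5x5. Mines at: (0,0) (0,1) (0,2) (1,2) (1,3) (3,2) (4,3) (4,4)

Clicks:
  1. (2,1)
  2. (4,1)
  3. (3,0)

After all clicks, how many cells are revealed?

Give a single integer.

Click 1 (2,1) count=2: revealed 1 new [(2,1)] -> total=1
Click 2 (4,1) count=1: revealed 1 new [(4,1)] -> total=2
Click 3 (3,0) count=0: revealed 6 new [(1,0) (1,1) (2,0) (3,0) (3,1) (4,0)] -> total=8

Answer: 8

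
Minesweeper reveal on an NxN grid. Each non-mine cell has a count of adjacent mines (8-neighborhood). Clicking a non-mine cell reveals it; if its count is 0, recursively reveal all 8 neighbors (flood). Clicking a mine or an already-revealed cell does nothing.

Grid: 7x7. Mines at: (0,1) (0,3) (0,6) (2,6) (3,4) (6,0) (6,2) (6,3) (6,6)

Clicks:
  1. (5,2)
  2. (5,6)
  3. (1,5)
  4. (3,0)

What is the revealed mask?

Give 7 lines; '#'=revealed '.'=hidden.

Answer: .......
####.#.
####...
####...
####...
####..#
.......

Derivation:
Click 1 (5,2) count=2: revealed 1 new [(5,2)] -> total=1
Click 2 (5,6) count=1: revealed 1 new [(5,6)] -> total=2
Click 3 (1,5) count=2: revealed 1 new [(1,5)] -> total=3
Click 4 (3,0) count=0: revealed 19 new [(1,0) (1,1) (1,2) (1,3) (2,0) (2,1) (2,2) (2,3) (3,0) (3,1) (3,2) (3,3) (4,0) (4,1) (4,2) (4,3) (5,0) (5,1) (5,3)] -> total=22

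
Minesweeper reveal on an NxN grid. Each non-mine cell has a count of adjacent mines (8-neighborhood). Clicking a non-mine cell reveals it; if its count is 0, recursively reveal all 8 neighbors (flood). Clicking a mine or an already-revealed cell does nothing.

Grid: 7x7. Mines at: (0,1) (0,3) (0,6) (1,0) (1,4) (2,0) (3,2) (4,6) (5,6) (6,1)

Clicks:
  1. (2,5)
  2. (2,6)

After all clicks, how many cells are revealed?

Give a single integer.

Answer: 6

Derivation:
Click 1 (2,5) count=1: revealed 1 new [(2,5)] -> total=1
Click 2 (2,6) count=0: revealed 5 new [(1,5) (1,6) (2,6) (3,5) (3,6)] -> total=6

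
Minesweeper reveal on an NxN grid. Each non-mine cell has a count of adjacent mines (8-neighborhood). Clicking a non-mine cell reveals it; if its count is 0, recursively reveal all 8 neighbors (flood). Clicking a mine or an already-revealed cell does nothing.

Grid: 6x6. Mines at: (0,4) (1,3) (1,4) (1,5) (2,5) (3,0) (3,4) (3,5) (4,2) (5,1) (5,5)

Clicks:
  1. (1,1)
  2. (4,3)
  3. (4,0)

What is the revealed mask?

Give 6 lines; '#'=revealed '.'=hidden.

Answer: ###...
###...
###...
......
#..#..
......

Derivation:
Click 1 (1,1) count=0: revealed 9 new [(0,0) (0,1) (0,2) (1,0) (1,1) (1,2) (2,0) (2,1) (2,2)] -> total=9
Click 2 (4,3) count=2: revealed 1 new [(4,3)] -> total=10
Click 3 (4,0) count=2: revealed 1 new [(4,0)] -> total=11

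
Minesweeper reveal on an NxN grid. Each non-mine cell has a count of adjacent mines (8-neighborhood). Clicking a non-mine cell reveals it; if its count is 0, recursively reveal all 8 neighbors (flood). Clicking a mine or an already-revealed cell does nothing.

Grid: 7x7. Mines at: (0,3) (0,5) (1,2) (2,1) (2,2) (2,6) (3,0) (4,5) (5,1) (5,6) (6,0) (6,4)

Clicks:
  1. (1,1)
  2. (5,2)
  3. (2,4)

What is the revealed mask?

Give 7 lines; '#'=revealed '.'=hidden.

Click 1 (1,1) count=3: revealed 1 new [(1,1)] -> total=1
Click 2 (5,2) count=1: revealed 1 new [(5,2)] -> total=2
Click 3 (2,4) count=0: revealed 9 new [(1,3) (1,4) (1,5) (2,3) (2,4) (2,5) (3,3) (3,4) (3,5)] -> total=11

Answer: .......
.#.###.
...###.
...###.
.......
..#....
.......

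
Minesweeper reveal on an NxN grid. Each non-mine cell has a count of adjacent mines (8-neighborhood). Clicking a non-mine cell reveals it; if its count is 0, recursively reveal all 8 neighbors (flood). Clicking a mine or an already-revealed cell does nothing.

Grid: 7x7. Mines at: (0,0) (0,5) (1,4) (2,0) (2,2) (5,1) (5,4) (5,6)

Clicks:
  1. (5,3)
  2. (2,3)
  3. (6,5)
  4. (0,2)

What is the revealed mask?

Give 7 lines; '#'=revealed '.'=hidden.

Click 1 (5,3) count=1: revealed 1 new [(5,3)] -> total=1
Click 2 (2,3) count=2: revealed 1 new [(2,3)] -> total=2
Click 3 (6,5) count=2: revealed 1 new [(6,5)] -> total=3
Click 4 (0,2) count=0: revealed 6 new [(0,1) (0,2) (0,3) (1,1) (1,2) (1,3)] -> total=9

Answer: .###...
.###...
...#...
.......
.......
...#...
.....#.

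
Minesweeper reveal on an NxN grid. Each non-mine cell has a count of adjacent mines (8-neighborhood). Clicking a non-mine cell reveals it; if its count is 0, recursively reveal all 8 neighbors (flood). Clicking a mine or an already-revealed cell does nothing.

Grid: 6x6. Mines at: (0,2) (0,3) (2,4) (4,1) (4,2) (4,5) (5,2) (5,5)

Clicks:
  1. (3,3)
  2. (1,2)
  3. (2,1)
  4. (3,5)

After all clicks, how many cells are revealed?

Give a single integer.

Answer: 15

Derivation:
Click 1 (3,3) count=2: revealed 1 new [(3,3)] -> total=1
Click 2 (1,2) count=2: revealed 1 new [(1,2)] -> total=2
Click 3 (2,1) count=0: revealed 12 new [(0,0) (0,1) (1,0) (1,1) (1,3) (2,0) (2,1) (2,2) (2,3) (3,0) (3,1) (3,2)] -> total=14
Click 4 (3,5) count=2: revealed 1 new [(3,5)] -> total=15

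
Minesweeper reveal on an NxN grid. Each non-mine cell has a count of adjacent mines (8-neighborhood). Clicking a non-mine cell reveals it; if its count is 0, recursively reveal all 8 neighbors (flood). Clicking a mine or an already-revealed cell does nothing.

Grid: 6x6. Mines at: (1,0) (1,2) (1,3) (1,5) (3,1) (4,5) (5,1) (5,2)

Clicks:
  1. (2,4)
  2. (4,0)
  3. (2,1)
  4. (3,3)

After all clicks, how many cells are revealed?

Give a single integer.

Answer: 11

Derivation:
Click 1 (2,4) count=2: revealed 1 new [(2,4)] -> total=1
Click 2 (4,0) count=2: revealed 1 new [(4,0)] -> total=2
Click 3 (2,1) count=3: revealed 1 new [(2,1)] -> total=3
Click 4 (3,3) count=0: revealed 8 new [(2,2) (2,3) (3,2) (3,3) (3,4) (4,2) (4,3) (4,4)] -> total=11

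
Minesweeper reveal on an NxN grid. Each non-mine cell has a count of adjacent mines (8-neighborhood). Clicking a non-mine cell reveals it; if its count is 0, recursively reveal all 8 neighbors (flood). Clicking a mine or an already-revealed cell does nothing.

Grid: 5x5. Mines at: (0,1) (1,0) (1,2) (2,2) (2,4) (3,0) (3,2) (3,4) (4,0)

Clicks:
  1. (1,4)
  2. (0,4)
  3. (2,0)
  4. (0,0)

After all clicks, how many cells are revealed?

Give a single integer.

Answer: 6

Derivation:
Click 1 (1,4) count=1: revealed 1 new [(1,4)] -> total=1
Click 2 (0,4) count=0: revealed 3 new [(0,3) (0,4) (1,3)] -> total=4
Click 3 (2,0) count=2: revealed 1 new [(2,0)] -> total=5
Click 4 (0,0) count=2: revealed 1 new [(0,0)] -> total=6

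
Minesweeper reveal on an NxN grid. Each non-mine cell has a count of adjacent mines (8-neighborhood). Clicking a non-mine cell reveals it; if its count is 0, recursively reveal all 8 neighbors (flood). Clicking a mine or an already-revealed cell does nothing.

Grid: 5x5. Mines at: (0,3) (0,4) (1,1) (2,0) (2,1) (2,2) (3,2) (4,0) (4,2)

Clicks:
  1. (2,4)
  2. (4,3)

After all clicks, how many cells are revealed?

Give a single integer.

Click 1 (2,4) count=0: revealed 8 new [(1,3) (1,4) (2,3) (2,4) (3,3) (3,4) (4,3) (4,4)] -> total=8
Click 2 (4,3) count=2: revealed 0 new [(none)] -> total=8

Answer: 8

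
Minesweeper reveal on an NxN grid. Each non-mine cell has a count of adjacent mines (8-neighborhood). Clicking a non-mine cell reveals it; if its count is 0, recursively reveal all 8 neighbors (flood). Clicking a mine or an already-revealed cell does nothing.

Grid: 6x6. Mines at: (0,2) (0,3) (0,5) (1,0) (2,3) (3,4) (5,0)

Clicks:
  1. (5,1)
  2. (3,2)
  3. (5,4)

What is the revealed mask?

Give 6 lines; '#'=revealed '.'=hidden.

Click 1 (5,1) count=1: revealed 1 new [(5,1)] -> total=1
Click 2 (3,2) count=1: revealed 1 new [(3,2)] -> total=2
Click 3 (5,4) count=0: revealed 16 new [(2,0) (2,1) (2,2) (3,0) (3,1) (3,3) (4,0) (4,1) (4,2) (4,3) (4,4) (4,5) (5,2) (5,3) (5,4) (5,5)] -> total=18

Answer: ......
......
###...
####..
######
.#####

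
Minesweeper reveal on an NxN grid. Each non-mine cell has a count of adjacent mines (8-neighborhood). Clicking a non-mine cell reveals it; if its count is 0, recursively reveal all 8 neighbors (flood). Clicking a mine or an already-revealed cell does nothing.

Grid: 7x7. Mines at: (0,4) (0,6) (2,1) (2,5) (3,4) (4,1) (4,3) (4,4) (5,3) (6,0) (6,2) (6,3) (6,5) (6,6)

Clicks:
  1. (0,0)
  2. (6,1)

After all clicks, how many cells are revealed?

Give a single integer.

Click 1 (0,0) count=0: revealed 8 new [(0,0) (0,1) (0,2) (0,3) (1,0) (1,1) (1,2) (1,3)] -> total=8
Click 2 (6,1) count=2: revealed 1 new [(6,1)] -> total=9

Answer: 9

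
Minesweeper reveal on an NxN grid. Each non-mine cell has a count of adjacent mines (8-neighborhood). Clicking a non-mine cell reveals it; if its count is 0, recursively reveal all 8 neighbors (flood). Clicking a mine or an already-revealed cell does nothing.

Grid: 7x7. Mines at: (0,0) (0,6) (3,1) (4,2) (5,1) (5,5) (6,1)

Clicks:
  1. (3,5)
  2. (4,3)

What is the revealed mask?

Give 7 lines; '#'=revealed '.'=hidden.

Answer: .#####.
.######
.######
..#####
...####
.......
.......

Derivation:
Click 1 (3,5) count=0: revealed 26 new [(0,1) (0,2) (0,3) (0,4) (0,5) (1,1) (1,2) (1,3) (1,4) (1,5) (1,6) (2,1) (2,2) (2,3) (2,4) (2,5) (2,6) (3,2) (3,3) (3,4) (3,5) (3,6) (4,3) (4,4) (4,5) (4,6)] -> total=26
Click 2 (4,3) count=1: revealed 0 new [(none)] -> total=26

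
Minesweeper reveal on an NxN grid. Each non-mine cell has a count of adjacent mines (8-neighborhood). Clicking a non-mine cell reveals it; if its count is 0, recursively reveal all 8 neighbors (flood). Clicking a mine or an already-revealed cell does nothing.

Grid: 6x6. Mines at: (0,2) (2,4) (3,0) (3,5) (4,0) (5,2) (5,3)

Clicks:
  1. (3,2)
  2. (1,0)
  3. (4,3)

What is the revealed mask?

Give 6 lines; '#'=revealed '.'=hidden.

Answer: ##....
####..
####..
.###..
.###..
......

Derivation:
Click 1 (3,2) count=0: revealed 12 new [(1,1) (1,2) (1,3) (2,1) (2,2) (2,3) (3,1) (3,2) (3,3) (4,1) (4,2) (4,3)] -> total=12
Click 2 (1,0) count=0: revealed 4 new [(0,0) (0,1) (1,0) (2,0)] -> total=16
Click 3 (4,3) count=2: revealed 0 new [(none)] -> total=16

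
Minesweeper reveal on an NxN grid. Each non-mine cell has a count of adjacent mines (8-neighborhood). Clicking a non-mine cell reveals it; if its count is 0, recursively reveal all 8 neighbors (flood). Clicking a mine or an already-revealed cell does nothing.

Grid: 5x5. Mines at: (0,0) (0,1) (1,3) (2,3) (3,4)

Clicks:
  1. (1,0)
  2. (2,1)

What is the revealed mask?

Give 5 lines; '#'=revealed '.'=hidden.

Answer: .....
###..
###..
####.
####.

Derivation:
Click 1 (1,0) count=2: revealed 1 new [(1,0)] -> total=1
Click 2 (2,1) count=0: revealed 13 new [(1,1) (1,2) (2,0) (2,1) (2,2) (3,0) (3,1) (3,2) (3,3) (4,0) (4,1) (4,2) (4,3)] -> total=14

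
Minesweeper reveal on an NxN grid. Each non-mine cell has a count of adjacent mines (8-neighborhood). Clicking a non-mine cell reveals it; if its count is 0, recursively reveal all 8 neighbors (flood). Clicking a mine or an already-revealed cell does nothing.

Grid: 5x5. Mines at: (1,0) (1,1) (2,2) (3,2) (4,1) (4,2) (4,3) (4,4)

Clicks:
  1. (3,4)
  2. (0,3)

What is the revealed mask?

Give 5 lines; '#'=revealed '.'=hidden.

Click 1 (3,4) count=2: revealed 1 new [(3,4)] -> total=1
Click 2 (0,3) count=0: revealed 9 new [(0,2) (0,3) (0,4) (1,2) (1,3) (1,4) (2,3) (2,4) (3,3)] -> total=10

Answer: ..###
..###
...##
...##
.....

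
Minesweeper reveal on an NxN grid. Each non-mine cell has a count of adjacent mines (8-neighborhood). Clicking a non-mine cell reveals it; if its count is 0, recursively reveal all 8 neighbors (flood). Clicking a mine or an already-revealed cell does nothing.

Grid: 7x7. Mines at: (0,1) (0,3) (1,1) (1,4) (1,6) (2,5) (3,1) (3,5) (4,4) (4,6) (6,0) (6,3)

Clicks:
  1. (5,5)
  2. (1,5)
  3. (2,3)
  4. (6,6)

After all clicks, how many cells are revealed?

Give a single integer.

Answer: 8

Derivation:
Click 1 (5,5) count=2: revealed 1 new [(5,5)] -> total=1
Click 2 (1,5) count=3: revealed 1 new [(1,5)] -> total=2
Click 3 (2,3) count=1: revealed 1 new [(2,3)] -> total=3
Click 4 (6,6) count=0: revealed 5 new [(5,4) (5,6) (6,4) (6,5) (6,6)] -> total=8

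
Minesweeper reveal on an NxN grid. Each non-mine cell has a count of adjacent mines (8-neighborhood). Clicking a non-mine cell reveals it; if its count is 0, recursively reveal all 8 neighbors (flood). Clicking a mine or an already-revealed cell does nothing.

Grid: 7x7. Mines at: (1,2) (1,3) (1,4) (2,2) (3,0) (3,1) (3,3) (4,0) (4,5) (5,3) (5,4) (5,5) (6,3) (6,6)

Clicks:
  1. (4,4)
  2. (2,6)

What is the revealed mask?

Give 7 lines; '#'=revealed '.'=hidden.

Click 1 (4,4) count=5: revealed 1 new [(4,4)] -> total=1
Click 2 (2,6) count=0: revealed 8 new [(0,5) (0,6) (1,5) (1,6) (2,5) (2,6) (3,5) (3,6)] -> total=9

Answer: .....##
.....##
.....##
.....##
....#..
.......
.......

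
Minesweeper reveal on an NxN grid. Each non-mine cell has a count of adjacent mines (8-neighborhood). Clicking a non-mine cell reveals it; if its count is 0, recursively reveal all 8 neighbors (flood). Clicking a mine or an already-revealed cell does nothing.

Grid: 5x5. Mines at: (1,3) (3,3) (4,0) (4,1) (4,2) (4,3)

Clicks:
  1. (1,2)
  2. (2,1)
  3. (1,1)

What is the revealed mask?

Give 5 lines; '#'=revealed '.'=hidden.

Click 1 (1,2) count=1: revealed 1 new [(1,2)] -> total=1
Click 2 (2,1) count=0: revealed 11 new [(0,0) (0,1) (0,2) (1,0) (1,1) (2,0) (2,1) (2,2) (3,0) (3,1) (3,2)] -> total=12
Click 3 (1,1) count=0: revealed 0 new [(none)] -> total=12

Answer: ###..
###..
###..
###..
.....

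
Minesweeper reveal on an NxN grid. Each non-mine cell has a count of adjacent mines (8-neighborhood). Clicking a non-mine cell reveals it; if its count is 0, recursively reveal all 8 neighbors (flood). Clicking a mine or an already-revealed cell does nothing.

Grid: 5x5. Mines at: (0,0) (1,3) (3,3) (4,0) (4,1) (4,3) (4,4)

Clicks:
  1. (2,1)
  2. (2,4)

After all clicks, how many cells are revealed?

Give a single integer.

Click 1 (2,1) count=0: revealed 9 new [(1,0) (1,1) (1,2) (2,0) (2,1) (2,2) (3,0) (3,1) (3,2)] -> total=9
Click 2 (2,4) count=2: revealed 1 new [(2,4)] -> total=10

Answer: 10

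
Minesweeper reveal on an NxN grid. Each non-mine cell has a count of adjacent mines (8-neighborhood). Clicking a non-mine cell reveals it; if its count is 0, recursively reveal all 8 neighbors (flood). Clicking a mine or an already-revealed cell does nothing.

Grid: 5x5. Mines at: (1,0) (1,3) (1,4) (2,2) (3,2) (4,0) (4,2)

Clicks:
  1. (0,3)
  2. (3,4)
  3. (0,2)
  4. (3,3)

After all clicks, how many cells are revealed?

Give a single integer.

Click 1 (0,3) count=2: revealed 1 new [(0,3)] -> total=1
Click 2 (3,4) count=0: revealed 6 new [(2,3) (2,4) (3,3) (3,4) (4,3) (4,4)] -> total=7
Click 3 (0,2) count=1: revealed 1 new [(0,2)] -> total=8
Click 4 (3,3) count=3: revealed 0 new [(none)] -> total=8

Answer: 8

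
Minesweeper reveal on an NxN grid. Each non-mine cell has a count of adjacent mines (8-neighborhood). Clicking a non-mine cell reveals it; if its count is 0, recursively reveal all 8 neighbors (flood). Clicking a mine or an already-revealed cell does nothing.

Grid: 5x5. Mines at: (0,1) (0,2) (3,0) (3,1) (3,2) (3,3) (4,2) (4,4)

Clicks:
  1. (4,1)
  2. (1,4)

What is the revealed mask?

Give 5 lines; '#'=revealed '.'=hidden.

Answer: ...##
...##
...##
.....
.#...

Derivation:
Click 1 (4,1) count=4: revealed 1 new [(4,1)] -> total=1
Click 2 (1,4) count=0: revealed 6 new [(0,3) (0,4) (1,3) (1,4) (2,3) (2,4)] -> total=7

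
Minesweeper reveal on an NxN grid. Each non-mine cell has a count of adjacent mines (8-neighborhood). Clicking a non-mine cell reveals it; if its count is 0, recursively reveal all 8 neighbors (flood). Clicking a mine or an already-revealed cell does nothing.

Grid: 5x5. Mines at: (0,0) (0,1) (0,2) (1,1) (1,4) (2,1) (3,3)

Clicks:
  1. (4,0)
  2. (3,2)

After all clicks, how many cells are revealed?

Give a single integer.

Answer: 6

Derivation:
Click 1 (4,0) count=0: revealed 6 new [(3,0) (3,1) (3,2) (4,0) (4,1) (4,2)] -> total=6
Click 2 (3,2) count=2: revealed 0 new [(none)] -> total=6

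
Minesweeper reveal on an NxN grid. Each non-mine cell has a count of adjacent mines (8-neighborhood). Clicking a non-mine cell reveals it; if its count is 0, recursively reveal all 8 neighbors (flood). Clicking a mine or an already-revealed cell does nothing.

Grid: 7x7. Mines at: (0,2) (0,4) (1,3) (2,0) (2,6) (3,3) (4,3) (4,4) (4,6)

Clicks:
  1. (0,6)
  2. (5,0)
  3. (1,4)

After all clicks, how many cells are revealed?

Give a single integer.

Answer: 25

Derivation:
Click 1 (0,6) count=0: revealed 4 new [(0,5) (0,6) (1,5) (1,6)] -> total=4
Click 2 (5,0) count=0: revealed 20 new [(3,0) (3,1) (3,2) (4,0) (4,1) (4,2) (5,0) (5,1) (5,2) (5,3) (5,4) (5,5) (5,6) (6,0) (6,1) (6,2) (6,3) (6,4) (6,5) (6,6)] -> total=24
Click 3 (1,4) count=2: revealed 1 new [(1,4)] -> total=25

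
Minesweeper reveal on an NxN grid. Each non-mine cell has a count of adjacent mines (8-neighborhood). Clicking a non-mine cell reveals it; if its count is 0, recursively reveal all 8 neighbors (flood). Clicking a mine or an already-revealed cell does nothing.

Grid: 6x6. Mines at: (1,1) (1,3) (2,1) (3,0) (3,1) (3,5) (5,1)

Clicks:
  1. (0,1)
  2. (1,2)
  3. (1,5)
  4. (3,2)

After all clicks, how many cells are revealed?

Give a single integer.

Click 1 (0,1) count=1: revealed 1 new [(0,1)] -> total=1
Click 2 (1,2) count=3: revealed 1 new [(1,2)] -> total=2
Click 3 (1,5) count=0: revealed 6 new [(0,4) (0,5) (1,4) (1,5) (2,4) (2,5)] -> total=8
Click 4 (3,2) count=2: revealed 1 new [(3,2)] -> total=9

Answer: 9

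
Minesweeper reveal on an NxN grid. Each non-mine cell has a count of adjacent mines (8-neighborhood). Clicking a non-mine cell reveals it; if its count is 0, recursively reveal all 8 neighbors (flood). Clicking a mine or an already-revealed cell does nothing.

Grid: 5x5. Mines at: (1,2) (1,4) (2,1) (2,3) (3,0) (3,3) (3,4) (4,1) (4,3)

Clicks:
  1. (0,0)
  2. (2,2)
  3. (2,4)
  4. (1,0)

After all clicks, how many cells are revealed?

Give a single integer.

Answer: 6

Derivation:
Click 1 (0,0) count=0: revealed 4 new [(0,0) (0,1) (1,0) (1,1)] -> total=4
Click 2 (2,2) count=4: revealed 1 new [(2,2)] -> total=5
Click 3 (2,4) count=4: revealed 1 new [(2,4)] -> total=6
Click 4 (1,0) count=1: revealed 0 new [(none)] -> total=6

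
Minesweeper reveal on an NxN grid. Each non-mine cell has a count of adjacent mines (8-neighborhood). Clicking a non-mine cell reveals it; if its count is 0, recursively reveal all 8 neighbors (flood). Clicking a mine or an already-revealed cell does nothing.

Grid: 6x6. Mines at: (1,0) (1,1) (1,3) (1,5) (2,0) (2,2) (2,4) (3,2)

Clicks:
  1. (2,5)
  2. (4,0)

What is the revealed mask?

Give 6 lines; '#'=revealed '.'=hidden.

Answer: ......
......
.....#
##.###
######
######

Derivation:
Click 1 (2,5) count=2: revealed 1 new [(2,5)] -> total=1
Click 2 (4,0) count=0: revealed 17 new [(3,0) (3,1) (3,3) (3,4) (3,5) (4,0) (4,1) (4,2) (4,3) (4,4) (4,5) (5,0) (5,1) (5,2) (5,3) (5,4) (5,5)] -> total=18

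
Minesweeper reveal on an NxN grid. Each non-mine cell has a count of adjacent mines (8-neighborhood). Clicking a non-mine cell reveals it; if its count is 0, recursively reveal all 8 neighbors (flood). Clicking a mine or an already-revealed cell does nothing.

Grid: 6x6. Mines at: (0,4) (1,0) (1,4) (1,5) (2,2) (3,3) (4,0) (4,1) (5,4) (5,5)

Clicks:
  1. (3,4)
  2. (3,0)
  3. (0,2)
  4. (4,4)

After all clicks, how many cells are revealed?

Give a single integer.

Click 1 (3,4) count=1: revealed 1 new [(3,4)] -> total=1
Click 2 (3,0) count=2: revealed 1 new [(3,0)] -> total=2
Click 3 (0,2) count=0: revealed 6 new [(0,1) (0,2) (0,3) (1,1) (1,2) (1,3)] -> total=8
Click 4 (4,4) count=3: revealed 1 new [(4,4)] -> total=9

Answer: 9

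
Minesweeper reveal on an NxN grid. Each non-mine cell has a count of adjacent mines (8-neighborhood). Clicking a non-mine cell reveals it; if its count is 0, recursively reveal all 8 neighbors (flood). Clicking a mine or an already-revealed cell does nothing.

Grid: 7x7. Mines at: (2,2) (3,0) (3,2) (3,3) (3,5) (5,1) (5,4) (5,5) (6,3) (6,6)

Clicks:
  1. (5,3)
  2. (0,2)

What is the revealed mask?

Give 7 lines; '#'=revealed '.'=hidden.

Answer: #######
#######
##.####
.......
.......
...#...
.......

Derivation:
Click 1 (5,3) count=2: revealed 1 new [(5,3)] -> total=1
Click 2 (0,2) count=0: revealed 20 new [(0,0) (0,1) (0,2) (0,3) (0,4) (0,5) (0,6) (1,0) (1,1) (1,2) (1,3) (1,4) (1,5) (1,6) (2,0) (2,1) (2,3) (2,4) (2,5) (2,6)] -> total=21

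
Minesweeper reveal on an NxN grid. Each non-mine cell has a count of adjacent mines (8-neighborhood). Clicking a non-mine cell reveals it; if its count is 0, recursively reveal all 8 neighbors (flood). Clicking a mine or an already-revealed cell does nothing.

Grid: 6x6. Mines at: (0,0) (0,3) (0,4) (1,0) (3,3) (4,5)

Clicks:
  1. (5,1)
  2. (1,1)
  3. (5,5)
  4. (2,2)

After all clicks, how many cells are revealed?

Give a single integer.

Click 1 (5,1) count=0: revealed 16 new [(2,0) (2,1) (2,2) (3,0) (3,1) (3,2) (4,0) (4,1) (4,2) (4,3) (4,4) (5,0) (5,1) (5,2) (5,3) (5,4)] -> total=16
Click 2 (1,1) count=2: revealed 1 new [(1,1)] -> total=17
Click 3 (5,5) count=1: revealed 1 new [(5,5)] -> total=18
Click 4 (2,2) count=1: revealed 0 new [(none)] -> total=18

Answer: 18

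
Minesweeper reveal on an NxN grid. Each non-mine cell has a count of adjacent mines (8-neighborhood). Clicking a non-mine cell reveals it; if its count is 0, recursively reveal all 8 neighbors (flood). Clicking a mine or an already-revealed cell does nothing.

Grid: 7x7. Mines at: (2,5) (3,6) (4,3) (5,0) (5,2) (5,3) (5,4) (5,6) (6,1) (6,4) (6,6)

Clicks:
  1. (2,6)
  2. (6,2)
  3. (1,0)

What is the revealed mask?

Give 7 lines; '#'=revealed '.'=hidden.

Answer: #######
#######
#####.#
#####..
###....
.......
..#....

Derivation:
Click 1 (2,6) count=2: revealed 1 new [(2,6)] -> total=1
Click 2 (6,2) count=3: revealed 1 new [(6,2)] -> total=2
Click 3 (1,0) count=0: revealed 27 new [(0,0) (0,1) (0,2) (0,3) (0,4) (0,5) (0,6) (1,0) (1,1) (1,2) (1,3) (1,4) (1,5) (1,6) (2,0) (2,1) (2,2) (2,3) (2,4) (3,0) (3,1) (3,2) (3,3) (3,4) (4,0) (4,1) (4,2)] -> total=29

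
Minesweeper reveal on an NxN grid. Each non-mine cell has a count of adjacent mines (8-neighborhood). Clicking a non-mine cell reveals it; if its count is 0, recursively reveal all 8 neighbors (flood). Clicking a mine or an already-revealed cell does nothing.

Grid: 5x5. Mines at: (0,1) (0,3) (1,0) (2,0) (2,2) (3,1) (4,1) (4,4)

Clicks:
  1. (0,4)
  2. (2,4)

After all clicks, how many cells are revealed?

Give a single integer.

Answer: 7

Derivation:
Click 1 (0,4) count=1: revealed 1 new [(0,4)] -> total=1
Click 2 (2,4) count=0: revealed 6 new [(1,3) (1,4) (2,3) (2,4) (3,3) (3,4)] -> total=7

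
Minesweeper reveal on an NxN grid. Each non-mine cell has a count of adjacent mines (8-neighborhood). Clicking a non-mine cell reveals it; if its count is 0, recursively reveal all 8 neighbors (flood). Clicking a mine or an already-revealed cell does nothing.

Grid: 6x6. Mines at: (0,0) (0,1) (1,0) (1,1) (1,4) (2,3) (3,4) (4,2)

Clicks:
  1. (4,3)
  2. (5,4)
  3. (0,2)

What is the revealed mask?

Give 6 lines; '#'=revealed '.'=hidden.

Answer: ..#...
......
......
......
...###
...###

Derivation:
Click 1 (4,3) count=2: revealed 1 new [(4,3)] -> total=1
Click 2 (5,4) count=0: revealed 5 new [(4,4) (4,5) (5,3) (5,4) (5,5)] -> total=6
Click 3 (0,2) count=2: revealed 1 new [(0,2)] -> total=7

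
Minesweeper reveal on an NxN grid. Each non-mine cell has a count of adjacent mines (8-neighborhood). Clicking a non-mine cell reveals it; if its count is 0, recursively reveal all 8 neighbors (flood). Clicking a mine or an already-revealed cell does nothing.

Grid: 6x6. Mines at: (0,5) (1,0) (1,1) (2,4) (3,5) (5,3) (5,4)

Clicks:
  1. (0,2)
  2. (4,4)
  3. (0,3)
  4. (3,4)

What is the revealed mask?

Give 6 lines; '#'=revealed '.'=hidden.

Click 1 (0,2) count=1: revealed 1 new [(0,2)] -> total=1
Click 2 (4,4) count=3: revealed 1 new [(4,4)] -> total=2
Click 3 (0,3) count=0: revealed 5 new [(0,3) (0,4) (1,2) (1,3) (1,4)] -> total=7
Click 4 (3,4) count=2: revealed 1 new [(3,4)] -> total=8

Answer: ..###.
..###.
......
....#.
....#.
......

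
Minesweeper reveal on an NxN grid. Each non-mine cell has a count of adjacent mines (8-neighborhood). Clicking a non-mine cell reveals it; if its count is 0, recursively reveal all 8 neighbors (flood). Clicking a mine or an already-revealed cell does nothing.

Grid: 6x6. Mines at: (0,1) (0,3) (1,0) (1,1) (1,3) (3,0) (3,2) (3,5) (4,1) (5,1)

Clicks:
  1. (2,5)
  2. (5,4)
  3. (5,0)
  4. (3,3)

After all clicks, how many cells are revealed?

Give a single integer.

Answer: 11

Derivation:
Click 1 (2,5) count=1: revealed 1 new [(2,5)] -> total=1
Click 2 (5,4) count=0: revealed 8 new [(4,2) (4,3) (4,4) (4,5) (5,2) (5,3) (5,4) (5,5)] -> total=9
Click 3 (5,0) count=2: revealed 1 new [(5,0)] -> total=10
Click 4 (3,3) count=1: revealed 1 new [(3,3)] -> total=11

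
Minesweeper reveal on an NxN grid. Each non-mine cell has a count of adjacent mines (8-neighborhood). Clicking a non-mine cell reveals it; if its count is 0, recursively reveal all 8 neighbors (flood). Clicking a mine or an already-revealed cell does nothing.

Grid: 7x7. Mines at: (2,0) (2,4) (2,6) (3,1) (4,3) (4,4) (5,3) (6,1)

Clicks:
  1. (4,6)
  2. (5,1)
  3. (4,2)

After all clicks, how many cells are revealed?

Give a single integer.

Click 1 (4,6) count=0: revealed 10 new [(3,5) (3,6) (4,5) (4,6) (5,4) (5,5) (5,6) (6,4) (6,5) (6,6)] -> total=10
Click 2 (5,1) count=1: revealed 1 new [(5,1)] -> total=11
Click 3 (4,2) count=3: revealed 1 new [(4,2)] -> total=12

Answer: 12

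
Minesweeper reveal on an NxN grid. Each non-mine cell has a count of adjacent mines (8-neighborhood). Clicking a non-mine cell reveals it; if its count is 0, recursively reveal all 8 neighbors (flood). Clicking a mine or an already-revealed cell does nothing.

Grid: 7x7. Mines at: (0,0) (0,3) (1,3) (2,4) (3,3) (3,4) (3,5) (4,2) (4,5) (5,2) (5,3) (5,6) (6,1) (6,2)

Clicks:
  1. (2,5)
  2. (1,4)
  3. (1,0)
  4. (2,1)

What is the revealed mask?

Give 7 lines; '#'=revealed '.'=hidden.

Answer: .......
###.#..
###..#.
###....
##.....
##.....
.......

Derivation:
Click 1 (2,5) count=3: revealed 1 new [(2,5)] -> total=1
Click 2 (1,4) count=3: revealed 1 new [(1,4)] -> total=2
Click 3 (1,0) count=1: revealed 1 new [(1,0)] -> total=3
Click 4 (2,1) count=0: revealed 12 new [(1,1) (1,2) (2,0) (2,1) (2,2) (3,0) (3,1) (3,2) (4,0) (4,1) (5,0) (5,1)] -> total=15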